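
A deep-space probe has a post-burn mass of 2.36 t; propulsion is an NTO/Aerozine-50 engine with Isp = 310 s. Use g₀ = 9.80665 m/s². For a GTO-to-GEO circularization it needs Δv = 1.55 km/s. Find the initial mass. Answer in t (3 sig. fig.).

initial mass ≈ 3.93 t

v_e = Isp · g₀ = 310 × 9.80665 = 3040.1 m/s.
Using Δv = v_e ln(m₀/m_f): m₀/m_f = exp(Δv / v_e) = exp(1550 / 3040.1) = exp(0.5099) = 1.6651.
m₀ = m_f × 1.6651 = 2.36 × 1.6651 = 3.92964 t.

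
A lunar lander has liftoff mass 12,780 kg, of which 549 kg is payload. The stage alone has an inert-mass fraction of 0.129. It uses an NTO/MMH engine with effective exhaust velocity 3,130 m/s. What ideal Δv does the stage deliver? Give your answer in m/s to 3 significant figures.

Stage wet mass = m₀ − payload = 12,780 − 549 = 12,231 kg.
Stage dry mass = ε × stage wet mass = 0.129 × 12,231 = 1,577.8 kg.
Burnout mass m_f = stage dry + payload = 1,577.8 + 549 = 2,126.8 kg.
Δv = v_e · ln(12,780/2,126.8) = 3130.0 × ln(6.009) = 3130.0 × 1.7933 ≈ 5613 m/s.

Δv ≈ 5610 m/s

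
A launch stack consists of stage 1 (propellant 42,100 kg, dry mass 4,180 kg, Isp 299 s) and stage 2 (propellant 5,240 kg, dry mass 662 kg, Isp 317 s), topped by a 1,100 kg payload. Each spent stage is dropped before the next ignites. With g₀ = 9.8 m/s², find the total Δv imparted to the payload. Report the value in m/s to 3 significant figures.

Ignition mass of stage 1 = 42,100+4,180 + 5,240+662 + 1,100 = 53,282 kg.
Stage 1: m₀ = 53,282 kg, m_f = 53,282 − 42,100 = 11,182 kg; Δv = 299×9.8×ln(4.765) = 2930.2×1.5613 ≈ 4575 m/s.
Stage 2: m₀ = 7,002 kg, m_f = 7,002 − 5,240 = 1,762 kg; Δv = 317×9.8×ln(3.974) = 3106.6×1.3797 ≈ 4286 m/s.
Total Δv = 4575 + 4286 = 8861 m/s.

Δv ≈ 8860 m/s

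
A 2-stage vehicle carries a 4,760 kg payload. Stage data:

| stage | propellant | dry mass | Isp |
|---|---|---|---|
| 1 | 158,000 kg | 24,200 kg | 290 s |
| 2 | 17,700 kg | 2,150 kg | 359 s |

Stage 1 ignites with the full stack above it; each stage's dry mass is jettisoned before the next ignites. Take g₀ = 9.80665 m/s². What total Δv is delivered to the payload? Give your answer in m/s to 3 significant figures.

Ignition mass of stage 1 = 158,000+24,200 + 17,700+2,150 + 4,760 = 206,810 kg.
Stage 1: m₀ = 206,810 kg, m_f = 206,810 − 158,000 = 48,810 kg; Δv = 290×9.80665×ln(4.237) = 2843.9×1.4439 ≈ 4106 m/s.
Stage 2: m₀ = 24,610 kg, m_f = 24,610 − 17,700 = 6,910 kg; Δv = 359×9.80665×ln(3.562) = 3520.6×1.2702 ≈ 4472 m/s.
Total Δv = 4106 + 4472 = 8578 m/s.

Δv ≈ 8580 m/s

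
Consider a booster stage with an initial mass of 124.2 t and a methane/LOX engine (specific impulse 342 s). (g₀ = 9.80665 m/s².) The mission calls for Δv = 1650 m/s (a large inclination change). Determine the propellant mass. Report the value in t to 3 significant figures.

v_e = Isp · g₀ = 342 × 9.80665 = 3353.9 m/s.
By the Tsiolkovsky rocket equation, m₀/m_f = exp(Δv / v_e) = exp(1650 / 3353.9) = exp(0.4920) = 1.6355.
m_f = 124.2 / 1.6355 = 75.9401 t, so propellant = m₀ − m_f = 124.2 − 75.9401 = 48.2599 t.

propellant mass ≈ 48.3 t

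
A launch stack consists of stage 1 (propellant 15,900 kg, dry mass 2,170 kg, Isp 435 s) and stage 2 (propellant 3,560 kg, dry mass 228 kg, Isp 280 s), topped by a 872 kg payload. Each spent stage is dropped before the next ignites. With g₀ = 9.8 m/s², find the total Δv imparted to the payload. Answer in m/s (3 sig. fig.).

Δv ≈ 9090 m/s

Ignition mass of stage 1 = 15,900+2,170 + 3,560+228 + 872 = 22,730 kg.
Stage 1: m₀ = 22,730 kg, m_f = 22,730 − 15,900 = 6,830 kg; Δv = 435×9.8×ln(3.328) = 4263.0×1.2024 ≈ 5126 m/s.
Stage 2: m₀ = 4,660 kg, m_f = 4,660 − 3,560 = 1,100 kg; Δv = 280×9.8×ln(4.236) = 2744.0×1.4437 ≈ 3962 m/s.
Total Δv = 5126 + 3962 = 9088 m/s.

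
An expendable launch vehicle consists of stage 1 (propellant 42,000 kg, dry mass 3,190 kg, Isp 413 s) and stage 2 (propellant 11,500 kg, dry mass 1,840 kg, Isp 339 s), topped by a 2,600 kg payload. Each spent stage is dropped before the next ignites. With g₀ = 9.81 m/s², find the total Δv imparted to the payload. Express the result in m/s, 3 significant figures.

Δv ≈ 8960 m/s

Ignition mass of stage 1 = 42,000+3,190 + 11,500+1,840 + 2,600 = 61,130 kg.
Stage 1: m₀ = 61,130 kg, m_f = 61,130 − 42,000 = 19,130 kg; Δv = 413×9.81×ln(3.196) = 4051.5×1.1617 ≈ 4707 m/s.
Stage 2: m₀ = 15,940 kg, m_f = 15,940 − 11,500 = 4,440 kg; Δv = 339×9.81×ln(3.59) = 3325.6×1.2782 ≈ 4251 m/s.
Total Δv = 4707 + 4251 = 8958 m/s.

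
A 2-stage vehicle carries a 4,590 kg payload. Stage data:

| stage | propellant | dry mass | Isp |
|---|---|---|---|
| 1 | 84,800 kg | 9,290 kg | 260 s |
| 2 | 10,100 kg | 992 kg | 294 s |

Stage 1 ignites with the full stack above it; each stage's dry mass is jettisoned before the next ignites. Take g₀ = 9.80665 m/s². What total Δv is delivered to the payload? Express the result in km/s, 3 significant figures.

Δv ≈ 6.75 km/s

Ignition mass of stage 1 = 84,800+9,290 + 10,100+992 + 4,590 = 109,772 kg.
Stage 1: m₀ = 109,772 kg, m_f = 109,772 − 84,800 = 24,972 kg; Δv = 260×9.80665×ln(4.396) = 2549.7×1.4807 ≈ 3775 m/s.
Stage 2: m₀ = 15,682 kg, m_f = 15,682 − 10,100 = 5,582 kg; Δv = 294×9.80665×ln(2.809) = 2883.2×1.0330 ≈ 2978 m/s.
Total Δv = 3775 + 2978 = 6753 m/s.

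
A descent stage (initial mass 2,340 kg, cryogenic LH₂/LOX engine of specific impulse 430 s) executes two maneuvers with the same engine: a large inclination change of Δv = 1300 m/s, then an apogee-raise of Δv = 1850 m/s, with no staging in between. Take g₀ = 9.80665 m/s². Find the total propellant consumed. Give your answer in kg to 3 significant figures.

total propellant consumed ≈ 1230 kg

v_e = Isp · g₀ = 430 × 9.80665 = 4216.9 m/s.
After the first burn: m = 2340 × exp(−1300/4216.9) = 2340 × 0.73470 = 1,719.2 kg.
After the second burn: m = 1,719.2 × exp(−1850/4216.9) = 1,719.2 × 0.64486 = 1,108.64 kg.
Total propellant = m₀ − m_final = 2340 − 1,108.64 = 1,231.36 kg.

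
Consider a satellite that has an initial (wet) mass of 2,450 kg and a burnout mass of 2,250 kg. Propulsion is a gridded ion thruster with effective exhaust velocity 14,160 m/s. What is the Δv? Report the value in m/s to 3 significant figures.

Δv ≈ 1210 m/s

From the ideal rocket equation, Δv = v_e · ln(m₀/m_f) = 14160.0 × ln(1.089) = 14160.0 × 0.0852 ≈ 1205.8 m/s.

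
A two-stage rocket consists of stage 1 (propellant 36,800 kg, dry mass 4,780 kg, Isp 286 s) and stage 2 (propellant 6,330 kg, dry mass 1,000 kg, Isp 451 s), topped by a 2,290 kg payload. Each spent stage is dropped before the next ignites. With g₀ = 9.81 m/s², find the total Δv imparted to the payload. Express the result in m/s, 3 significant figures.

Ignition mass of stage 1 = 36,800+4,780 + 6,330+1,000 + 2,290 = 51,200 kg.
Stage 1: m₀ = 51,200 kg, m_f = 51,200 − 36,800 = 14,400 kg; Δv = 286×9.81×ln(3.556) = 2805.7×1.2685 ≈ 3559 m/s.
Stage 2: m₀ = 9,620 kg, m_f = 9,620 − 6,330 = 3,290 kg; Δv = 451×9.81×ln(2.924) = 4424.3×1.0730 ≈ 4747 m/s.
Total Δv = 3559 + 4747 = 8306 m/s.

Δv ≈ 8310 m/s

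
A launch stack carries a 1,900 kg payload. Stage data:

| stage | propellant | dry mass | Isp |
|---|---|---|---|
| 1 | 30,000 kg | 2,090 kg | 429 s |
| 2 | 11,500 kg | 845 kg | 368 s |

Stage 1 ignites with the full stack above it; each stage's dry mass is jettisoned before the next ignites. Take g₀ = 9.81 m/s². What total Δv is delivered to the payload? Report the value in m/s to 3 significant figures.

Δv ≈ 10300 m/s

Ignition mass of stage 1 = 30,000+2,090 + 11,500+845 + 1,900 = 46,335 kg.
Stage 1: m₀ = 46,335 kg, m_f = 46,335 − 30,000 = 16,335 kg; Δv = 429×9.81×ln(2.837) = 4208.5×1.0426 ≈ 4388 m/s.
Stage 2: m₀ = 14,245 kg, m_f = 14,245 − 11,500 = 2,745 kg; Δv = 368×9.81×ln(5.189) = 3610.1×1.6466 ≈ 5944 m/s.
Total Δv = 4388 + 5944 = 10332 m/s.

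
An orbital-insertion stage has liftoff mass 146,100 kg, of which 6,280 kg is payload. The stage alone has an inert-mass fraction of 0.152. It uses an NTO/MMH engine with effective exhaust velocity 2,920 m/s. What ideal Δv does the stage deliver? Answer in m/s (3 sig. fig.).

Δv ≈ 4870 m/s

Stage wet mass = m₀ − payload = 146,100 − 6,280 = 139,820 kg.
Stage dry mass = ε × stage wet mass = 0.152 × 139,820 = 21,252.6 kg.
Burnout mass m_f = stage dry + payload = 21,252.6 + 6,280 = 27,532.6 kg.
Δv = v_e · ln(146,100/27,532.6) = 2920.0 × ln(5.306) = 2920.0 × 1.6689 ≈ 4873 m/s.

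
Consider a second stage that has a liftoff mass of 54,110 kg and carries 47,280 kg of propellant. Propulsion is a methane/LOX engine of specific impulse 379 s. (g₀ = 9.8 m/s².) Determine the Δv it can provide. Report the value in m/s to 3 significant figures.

Δv ≈ 7690 m/s

v_e = Isp · g₀ = 379 × 9.8 = 3714.2 m/s.
m_f = m₀ − m_prop = 54,110 − 47,280 = 6,830 kg.
From the ideal rocket equation, Δv = v_e · ln(m₀/m_f) = 3714.2 × ln(7.922) = 3714.2 × 2.0697 ≈ 7687.3 m/s.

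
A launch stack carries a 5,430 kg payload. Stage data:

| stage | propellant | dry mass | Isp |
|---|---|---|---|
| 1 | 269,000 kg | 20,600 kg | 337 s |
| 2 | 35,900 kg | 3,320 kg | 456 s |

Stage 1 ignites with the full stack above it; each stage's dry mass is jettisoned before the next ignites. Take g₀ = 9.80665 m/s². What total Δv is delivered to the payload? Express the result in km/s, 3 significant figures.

Ignition mass of stage 1 = 269,000+20,600 + 35,900+3,320 + 5,430 = 334,250 kg.
Stage 1: m₀ = 334,250 kg, m_f = 334,250 − 269,000 = 65,250 kg; Δv = 337×9.80665×ln(5.123) = 3304.8×1.6337 ≈ 5399 m/s.
Stage 2: m₀ = 44,650 kg, m_f = 44,650 − 35,900 = 8,750 kg; Δv = 456×9.80665×ln(5.103) = 4471.8×1.6298 ≈ 7288 m/s.
Total Δv = 5399 + 7288 = 12687 m/s.

Δv ≈ 12.7 km/s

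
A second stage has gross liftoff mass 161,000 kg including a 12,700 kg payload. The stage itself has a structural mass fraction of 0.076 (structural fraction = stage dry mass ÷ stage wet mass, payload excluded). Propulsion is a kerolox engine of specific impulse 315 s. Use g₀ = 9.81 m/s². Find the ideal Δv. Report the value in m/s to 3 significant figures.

Δv ≈ 5890 m/s

Stage wet mass = m₀ − payload = 161,000 − 12,700 = 148,300 kg.
Stage dry mass = ε × stage wet mass = 0.076 × 148,300 = 11,270.8 kg.
Burnout mass m_f = stage dry + payload = 11,270.8 + 12,700 = 23,970.8 kg.
v_e = Isp · g₀ = 315 × 9.81 = 3090.2 m/s.
By the Tsiolkovsky rocket equation, Δv = v_e · ln(161,000/23,970.8) = 3090.2 × ln(6.717) = 3090.2 × 1.9046 ≈ 5885 m/s.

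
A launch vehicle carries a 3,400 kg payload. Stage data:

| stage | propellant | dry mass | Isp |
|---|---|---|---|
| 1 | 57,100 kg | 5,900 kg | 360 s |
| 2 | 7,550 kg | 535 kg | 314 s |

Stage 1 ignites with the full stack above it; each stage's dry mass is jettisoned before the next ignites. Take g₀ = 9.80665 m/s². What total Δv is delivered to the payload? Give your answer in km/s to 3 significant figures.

Δv ≈ 8.44 km/s

Ignition mass of stage 1 = 57,100+5,900 + 7,550+535 + 3,400 = 74,485 kg.
Stage 1: m₀ = 74,485 kg, m_f = 74,485 − 57,100 = 17,385 kg; Δv = 360×9.80665×ln(4.284) = 3530.4×1.4550 ≈ 5137 m/s.
Stage 2: m₀ = 11,485 kg, m_f = 11,485 − 7,550 = 3,935 kg; Δv = 314×9.80665×ln(2.919) = 3079.3×1.0711 ≈ 3298 m/s.
Total Δv = 5137 + 3298 = 8435 m/s.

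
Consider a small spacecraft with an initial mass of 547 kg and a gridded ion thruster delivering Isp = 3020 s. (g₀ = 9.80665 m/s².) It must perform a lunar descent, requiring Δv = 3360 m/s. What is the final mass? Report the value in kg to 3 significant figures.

final mass ≈ 488 kg

v_e = Isp · g₀ = 3020 × 9.80665 = 29616.1 m/s.
m₀/m_f = exp(Δv / v_e) = exp(3360 / 29616.1) = exp(0.1135) = 1.1201.
m_f = m₀ / 1.1201 = 547 / 1.1201 = 488.349 kg.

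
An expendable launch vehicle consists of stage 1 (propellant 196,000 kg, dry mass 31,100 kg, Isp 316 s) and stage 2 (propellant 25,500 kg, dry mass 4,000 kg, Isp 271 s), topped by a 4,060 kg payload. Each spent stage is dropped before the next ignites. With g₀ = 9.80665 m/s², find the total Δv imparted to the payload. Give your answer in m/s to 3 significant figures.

Ignition mass of stage 1 = 196,000+31,100 + 25,500+4,000 + 4,060 = 260,660 kg.
Stage 1: m₀ = 260,660 kg, m_f = 260,660 − 196,000 = 64,660 kg; Δv = 316×9.80665×ln(4.031) = 3098.9×1.3941 ≈ 4320 m/s.
Stage 2: m₀ = 33,560 kg, m_f = 33,560 − 25,500 = 8,060 kg; Δv = 271×9.80665×ln(4.164) = 2657.6×1.4264 ≈ 3791 m/s.
Total Δv = 4320 + 3791 = 8111 m/s.

Δv ≈ 8110 m/s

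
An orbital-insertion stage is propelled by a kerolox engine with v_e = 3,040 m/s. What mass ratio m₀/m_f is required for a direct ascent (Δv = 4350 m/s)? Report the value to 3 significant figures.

mass ratio ≈ 4.18

m₀/m_f = exp(Δv / v_e) = exp(4350 / 3040.0) = exp(1.4309) = 4.1825.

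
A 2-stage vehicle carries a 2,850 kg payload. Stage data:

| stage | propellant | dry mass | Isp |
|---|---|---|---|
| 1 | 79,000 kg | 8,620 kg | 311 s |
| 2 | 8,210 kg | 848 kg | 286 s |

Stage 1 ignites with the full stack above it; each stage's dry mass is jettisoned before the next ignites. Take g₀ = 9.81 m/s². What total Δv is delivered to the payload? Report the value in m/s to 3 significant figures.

Ignition mass of stage 1 = 79,000+8,620 + 8,210+848 + 2,850 = 99,528 kg.
Stage 1: m₀ = 99,528 kg, m_f = 99,528 − 79,000 = 20,528 kg; Δv = 311×9.81×ln(4.848) = 3050.9×1.5786 ≈ 4816 m/s.
Stage 2: m₀ = 11,908 kg, m_f = 11,908 − 8,210 = 3,698 kg; Δv = 286×9.81×ln(3.22) = 2805.7×1.1694 ≈ 3281 m/s.
Total Δv = 4816 + 3281 = 8097 m/s.

Δv ≈ 8100 m/s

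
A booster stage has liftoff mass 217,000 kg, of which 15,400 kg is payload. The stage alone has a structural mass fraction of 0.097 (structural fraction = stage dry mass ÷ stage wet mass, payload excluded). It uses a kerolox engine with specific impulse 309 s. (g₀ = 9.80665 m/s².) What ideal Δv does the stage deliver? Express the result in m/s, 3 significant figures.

Stage wet mass = m₀ − payload = 217,000 − 15,400 = 201,600 kg.
Stage dry mass = ε × stage wet mass = 0.097 × 201,600 = 19,555.2 kg.
Burnout mass m_f = stage dry + payload = 19,555.2 + 15,400 = 34,955.2 kg.
v_e = Isp · g₀ = 309 × 9.80665 = 3030.3 m/s.
From the ideal rocket equation, Δv = v_e · ln(217,000/34,955.2) = 3030.3 × ln(6.208) = 3030.3 × 1.8258 ≈ 5533 m/s.

Δv ≈ 5530 m/s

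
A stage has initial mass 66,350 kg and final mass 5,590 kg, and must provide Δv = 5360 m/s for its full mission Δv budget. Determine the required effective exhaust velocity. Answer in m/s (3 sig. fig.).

v_e ≈ 2170 m/s

ln(m₀/m_f) = ln(66350/5590) = ln(11.87) = 2.4740.
From the ideal rocket equation, v_e = Δv / ln(m₀/m_f) = 5360 / 2.4740 = 2166.6 m/s.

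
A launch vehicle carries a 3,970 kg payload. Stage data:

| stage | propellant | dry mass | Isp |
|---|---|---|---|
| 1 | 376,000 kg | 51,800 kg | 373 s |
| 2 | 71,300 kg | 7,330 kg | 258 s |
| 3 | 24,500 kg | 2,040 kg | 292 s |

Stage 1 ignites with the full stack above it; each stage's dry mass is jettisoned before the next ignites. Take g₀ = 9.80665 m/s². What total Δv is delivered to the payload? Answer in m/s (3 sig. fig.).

Ignition mass of stage 1 = 376,000+51,800 + 71,300+7,330 + 24,500+2,040 + 3,970 = 536,940 kg.
Stage 1: m₀ = 536,940 kg, m_f = 536,940 − 376,000 = 160,940 kg; Δv = 373×9.80665×ln(3.336) = 3657.9×1.2049 ≈ 4407 m/s.
Stage 2: m₀ = 109,140 kg, m_f = 109,140 − 71,300 = 37,840 kg; Δv = 258×9.80665×ln(2.884) = 2530.1×1.0593 ≈ 2680 m/s.
Stage 3: m₀ = 30,510 kg, m_f = 30,510 − 24,500 = 6,010 kg; Δv = 292×9.80665×ln(5.077) = 2863.5×1.6246 ≈ 4652 m/s.
Total Δv = 4407 + 2680 + 4652 = 11739 m/s.

Δv ≈ 11700 m/s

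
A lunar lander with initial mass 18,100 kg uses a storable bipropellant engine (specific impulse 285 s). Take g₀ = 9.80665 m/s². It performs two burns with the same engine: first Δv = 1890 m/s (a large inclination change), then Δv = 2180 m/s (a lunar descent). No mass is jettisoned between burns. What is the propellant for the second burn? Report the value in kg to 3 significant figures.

v_e = Isp · g₀ = 285 × 9.80665 = 2794.9 m/s.
After the first burn: m = 18100 × exp(−1890/2794.9) = 18100 × 0.50853 = 9,204.39 kg.
After the second burn: m = 9,204.39 × exp(−2180/2794.9) = 9,204.39 × 0.45841 = 4,219.38 kg.
Second-burn propellant = 9,204.39 − 4,219.38 = 4,985.01 kg.

propellant for the second burn ≈ 4990 kg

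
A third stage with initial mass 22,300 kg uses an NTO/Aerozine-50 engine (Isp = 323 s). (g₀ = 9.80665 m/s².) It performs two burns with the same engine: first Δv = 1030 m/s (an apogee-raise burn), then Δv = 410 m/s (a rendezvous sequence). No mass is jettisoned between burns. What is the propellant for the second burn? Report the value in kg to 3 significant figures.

propellant for the second burn ≈ 1960 kg

v_e = Isp · g₀ = 323 × 9.80665 = 3167.5 m/s.
After the first burn: m = 22300 × exp(−1030/3167.5) = 22300 × 0.72240 = 16,109.5 kg.
After the second burn: m = 16,109.5 × exp(−410/3167.5) = 16,109.5 × 0.87859 = 14,153.6 kg.
Second-burn propellant = 16,109.5 − 14,153.6 = 1,955.9 kg.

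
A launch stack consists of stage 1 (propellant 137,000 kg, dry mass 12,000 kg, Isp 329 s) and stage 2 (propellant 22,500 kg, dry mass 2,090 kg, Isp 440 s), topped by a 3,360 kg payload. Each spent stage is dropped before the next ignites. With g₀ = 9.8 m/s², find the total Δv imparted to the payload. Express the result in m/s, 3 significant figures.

Δv ≈ 11800 m/s

Ignition mass of stage 1 = 137,000+12,000 + 22,500+2,090 + 3,360 = 176,950 kg.
Stage 1: m₀ = 176,950 kg, m_f = 176,950 − 137,000 = 39,950 kg; Δv = 329×9.8×ln(4.429) = 3224.2×1.4882 ≈ 4798 m/s.
Stage 2: m₀ = 27,950 kg, m_f = 27,950 − 22,500 = 5,450 kg; Δv = 440×9.8×ln(5.128) = 4312.0×1.6348 ≈ 7049 m/s.
Total Δv = 4798 + 7049 = 11847 m/s.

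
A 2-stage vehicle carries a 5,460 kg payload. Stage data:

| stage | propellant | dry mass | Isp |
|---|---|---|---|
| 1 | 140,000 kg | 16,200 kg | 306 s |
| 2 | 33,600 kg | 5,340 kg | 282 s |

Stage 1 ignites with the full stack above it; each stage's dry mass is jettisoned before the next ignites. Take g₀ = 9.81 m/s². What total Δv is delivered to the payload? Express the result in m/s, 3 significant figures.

Δv ≈ 7500 m/s

Ignition mass of stage 1 = 140,000+16,200 + 33,600+5,340 + 5,460 = 200,600 kg.
Stage 1: m₀ = 200,600 kg, m_f = 200,600 − 140,000 = 60,600 kg; Δv = 306×9.81×ln(3.31) = 3001.9×1.1970 ≈ 3593 m/s.
Stage 2: m₀ = 44,400 kg, m_f = 44,400 − 33,600 = 10,800 kg; Δv = 282×9.81×ln(4.111) = 2766.4×1.4137 ≈ 3911 m/s.
Total Δv = 3593 + 3911 = 7504 m/s.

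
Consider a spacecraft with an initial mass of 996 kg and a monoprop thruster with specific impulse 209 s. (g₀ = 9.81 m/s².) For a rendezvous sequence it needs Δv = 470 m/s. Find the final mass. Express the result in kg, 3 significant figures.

v_e = Isp · g₀ = 209 × 9.81 = 2050.3 m/s.
m₀/m_f = exp(Δv / v_e) = exp(470 / 2050.3) = exp(0.2292) = 1.2576.
m_f = m₀ / 1.2576 = 996 / 1.2576 = 791.985 kg.

final mass ≈ 792 kg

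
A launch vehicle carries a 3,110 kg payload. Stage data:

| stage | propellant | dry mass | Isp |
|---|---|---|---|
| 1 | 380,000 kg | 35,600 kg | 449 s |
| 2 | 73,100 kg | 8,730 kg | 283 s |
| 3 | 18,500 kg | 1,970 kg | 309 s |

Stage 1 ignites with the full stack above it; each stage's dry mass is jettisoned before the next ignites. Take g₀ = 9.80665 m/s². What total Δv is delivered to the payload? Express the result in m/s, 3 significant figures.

Ignition mass of stage 1 = 380,000+35,600 + 73,100+8,730 + 18,500+1,970 + 3,110 = 521,010 kg.
Stage 1: m₀ = 521,010 kg, m_f = 521,010 − 380,000 = 141,010 kg; Δv = 449×9.80665×ln(3.695) = 4403.2×1.3069 ≈ 5755 m/s.
Stage 2: m₀ = 105,410 kg, m_f = 105,410 − 73,100 = 32,310 kg; Δv = 283×9.80665×ln(3.262) = 2775.3×1.1825 ≈ 3282 m/s.
Stage 3: m₀ = 23,580 kg, m_f = 23,580 − 18,500 = 5,080 kg; Δv = 309×9.80665×ln(4.642) = 3030.3×1.5351 ≈ 4652 m/s.
Total Δv = 5755 + 3282 + 4652 = 13689 m/s.

Δv ≈ 13700 m/s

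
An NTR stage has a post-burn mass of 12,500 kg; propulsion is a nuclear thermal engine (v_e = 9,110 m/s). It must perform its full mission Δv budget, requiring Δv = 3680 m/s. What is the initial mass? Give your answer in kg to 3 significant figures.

By the Tsiolkovsky rocket equation, m₀/m_f = exp(Δv / v_e) = exp(3680 / 9110.0) = exp(0.4040) = 1.4977.
m₀ = m_f × 1.4977 = 12,500 × 1.4977 = 18,721.3 kg.

initial mass ≈ 18700 kg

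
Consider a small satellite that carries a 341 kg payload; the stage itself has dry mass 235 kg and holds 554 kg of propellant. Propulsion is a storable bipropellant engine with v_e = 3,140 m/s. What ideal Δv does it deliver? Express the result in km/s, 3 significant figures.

m₀ = payload + dry + propellant = 341 + 235 + 554 = 1,130 kg.
m_f = payload + dry = 341 + 235 = 576 kg.
Δv = v_e · ln(m₀/m_f) = 3140.0 × ln(1.962) = 3140.0 × 0.6739 ≈ 2115.9 m/s.

Δv ≈ 2.12 km/s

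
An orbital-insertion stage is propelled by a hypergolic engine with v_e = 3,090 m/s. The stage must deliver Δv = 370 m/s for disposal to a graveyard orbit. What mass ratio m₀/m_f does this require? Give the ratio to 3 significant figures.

mass ratio ≈ 1.13

From the ideal rocket equation, m₀/m_f = exp(Δv / v_e) = exp(370 / 3090.0) = exp(0.1197) = 1.1272.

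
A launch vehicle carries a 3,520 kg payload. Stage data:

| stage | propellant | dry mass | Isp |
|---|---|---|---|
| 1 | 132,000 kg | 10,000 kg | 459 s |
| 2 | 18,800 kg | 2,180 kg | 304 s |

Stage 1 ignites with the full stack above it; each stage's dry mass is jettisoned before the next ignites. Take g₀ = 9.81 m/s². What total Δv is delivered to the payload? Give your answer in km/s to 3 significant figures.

Δv ≈ 11.4 km/s

Ignition mass of stage 1 = 132,000+10,000 + 18,800+2,180 + 3,520 = 166,500 kg.
Stage 1: m₀ = 166,500 kg, m_f = 166,500 − 132,000 = 34,500 kg; Δv = 459×9.81×ln(4.826) = 4502.8×1.5740 ≈ 7088 m/s.
Stage 2: m₀ = 24,500 kg, m_f = 24,500 − 18,800 = 5,700 kg; Δv = 304×9.81×ln(4.298) = 2982.2×1.4582 ≈ 4349 m/s.
Total Δv = 7088 + 4349 = 11437 m/s.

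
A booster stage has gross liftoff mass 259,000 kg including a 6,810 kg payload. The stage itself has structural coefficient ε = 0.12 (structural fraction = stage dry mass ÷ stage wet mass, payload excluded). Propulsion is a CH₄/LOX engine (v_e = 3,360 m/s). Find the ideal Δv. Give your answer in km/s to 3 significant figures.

Stage wet mass = m₀ − payload = 259,000 − 6,810 = 252,190 kg.
Stage dry mass = ε × stage wet mass = 0.12 × 252,190 = 30,262.8 kg.
Burnout mass m_f = stage dry + payload = 30,262.8 + 6,810 = 37,072.8 kg.
Rocket equation: Δv = v_e · ln(259,000/37,072.8) = 3360.0 × ln(6.986) = 3360.0 × 1.9439 ≈ 6532 m/s.

Δv ≈ 6.53 km/s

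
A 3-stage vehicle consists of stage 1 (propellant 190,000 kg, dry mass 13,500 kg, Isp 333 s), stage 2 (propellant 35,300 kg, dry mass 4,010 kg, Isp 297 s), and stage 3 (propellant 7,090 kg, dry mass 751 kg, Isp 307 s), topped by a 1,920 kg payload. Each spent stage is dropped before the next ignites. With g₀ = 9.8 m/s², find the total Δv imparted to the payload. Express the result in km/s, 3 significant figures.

Ignition mass of stage 1 = 190,000+13,500 + 35,300+4,010 + 7,090+751 + 1,920 = 252,571 kg.
Stage 1: m₀ = 252,571 kg, m_f = 252,571 − 190,000 = 62,571 kg; Δv = 333×9.8×ln(4.037) = 3263.4×1.3954 ≈ 4554 m/s.
Stage 2: m₀ = 49,071 kg, m_f = 49,071 − 35,300 = 13,771 kg; Δv = 297×9.8×ln(3.563) = 2910.6×1.2707 ≈ 3699 m/s.
Stage 3: m₀ = 9,761 kg, m_f = 9,761 − 7,090 = 2,671 kg; Δv = 307×9.8×ln(3.654) = 3008.6×1.2959 ≈ 3899 m/s.
Total Δv = 4554 + 3699 + 3899 = 12152 m/s.

Δv ≈ 12.2 km/s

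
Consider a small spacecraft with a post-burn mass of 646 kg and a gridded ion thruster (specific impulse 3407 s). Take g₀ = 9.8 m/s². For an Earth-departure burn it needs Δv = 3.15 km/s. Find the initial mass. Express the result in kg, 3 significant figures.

v_e = Isp · g₀ = 3407 × 9.8 = 33388.6 m/s.
m₀/m_f = exp(Δv / v_e) = exp(3150 / 33388.6) = exp(0.0943) = 1.0989.
m₀ = m_f × 1.0989 = 646 × 1.0989 = 709.889 kg.

initial mass ≈ 710 kg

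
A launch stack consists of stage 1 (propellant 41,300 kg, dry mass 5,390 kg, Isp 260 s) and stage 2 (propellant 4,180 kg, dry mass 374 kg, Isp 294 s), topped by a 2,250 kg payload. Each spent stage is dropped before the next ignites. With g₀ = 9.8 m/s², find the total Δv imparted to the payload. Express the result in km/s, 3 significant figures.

Δv ≈ 6.51 km/s

Ignition mass of stage 1 = 41,300+5,390 + 4,180+374 + 2,250 = 53,494 kg.
Stage 1: m₀ = 53,494 kg, m_f = 53,494 − 41,300 = 12,194 kg; Δv = 260×9.8×ln(4.387) = 2548.0×1.4786 ≈ 3768 m/s.
Stage 2: m₀ = 6,804 kg, m_f = 6,804 − 4,180 = 2,624 kg; Δv = 294×9.8×ln(2.593) = 2881.2×0.9528 ≈ 2745 m/s.
Total Δv = 3768 + 2745 = 6513 m/s.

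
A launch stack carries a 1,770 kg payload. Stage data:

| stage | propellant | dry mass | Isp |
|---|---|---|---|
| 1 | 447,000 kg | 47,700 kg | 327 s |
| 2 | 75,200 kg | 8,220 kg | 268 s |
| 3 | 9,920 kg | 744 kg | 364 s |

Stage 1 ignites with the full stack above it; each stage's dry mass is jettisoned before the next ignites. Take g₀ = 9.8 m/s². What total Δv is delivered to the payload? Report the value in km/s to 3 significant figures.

Ignition mass of stage 1 = 447,000+47,700 + 75,200+8,220 + 9,920+744 + 1,770 = 590,554 kg.
Stage 1: m₀ = 590,554 kg, m_f = 590,554 − 447,000 = 143,554 kg; Δv = 327×9.8×ln(4.114) = 3204.6×1.4143 ≈ 4532 m/s.
Stage 2: m₀ = 95,854 kg, m_f = 95,854 − 75,200 = 20,654 kg; Δv = 268×9.8×ln(4.641) = 2626.4×1.5349 ≈ 4031 m/s.
Stage 3: m₀ = 12,434 kg, m_f = 12,434 − 9,920 = 2,514 kg; Δv = 364×9.8×ln(4.946) = 3567.2×1.5986 ≈ 5702 m/s.
Total Δv = 4532 + 4031 + 5702 = 14265 m/s.

Δv ≈ 14.3 km/s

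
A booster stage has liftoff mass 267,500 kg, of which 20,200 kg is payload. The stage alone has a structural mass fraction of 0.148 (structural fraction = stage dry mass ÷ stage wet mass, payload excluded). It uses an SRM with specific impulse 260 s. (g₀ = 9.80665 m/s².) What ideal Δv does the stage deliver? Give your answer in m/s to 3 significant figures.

Stage wet mass = m₀ − payload = 267,500 − 20,200 = 247,300 kg.
Stage dry mass = ε × stage wet mass = 0.148 × 247,300 = 36,600.4 kg.
Burnout mass m_f = stage dry + payload = 36,600.4 + 20,200 = 56,800.4 kg.
v_e = Isp · g₀ = 260 × 9.80665 = 2549.7 m/s.
From the ideal rocket equation, Δv = v_e · ln(267,500/56,800.4) = 2549.7 × ln(4.709) = 2549.7 × 1.5496 ≈ 3951 m/s.

Δv ≈ 3950 m/s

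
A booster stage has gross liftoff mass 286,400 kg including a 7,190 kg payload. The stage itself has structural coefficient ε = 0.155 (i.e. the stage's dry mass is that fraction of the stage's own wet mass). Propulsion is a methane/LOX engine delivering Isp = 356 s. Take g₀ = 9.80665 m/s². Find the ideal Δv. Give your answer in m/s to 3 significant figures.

Δv ≈ 6060 m/s

Stage wet mass = m₀ − payload = 286,400 − 7,190 = 279,210 kg.
Stage dry mass = ε × stage wet mass = 0.155 × 279,210 = 43,277.6 kg.
Burnout mass m_f = stage dry + payload = 43,277.6 + 7,190 = 50,467.6 kg.
v_e = Isp · g₀ = 356 × 9.80665 = 3491.2 m/s.
From the ideal rocket equation, Δv = v_e · ln(286,400/50,467.6) = 3491.2 × ln(5.675) = 3491.2 × 1.7361 ≈ 6061 m/s.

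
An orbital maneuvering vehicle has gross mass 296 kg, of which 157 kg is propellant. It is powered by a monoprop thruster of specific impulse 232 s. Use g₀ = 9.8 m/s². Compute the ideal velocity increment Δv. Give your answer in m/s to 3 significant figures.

Δv ≈ 1720 m/s

v_e = Isp · g₀ = 232 × 9.8 = 2273.6 m/s.
m_f = m₀ − m_prop = 296 − 157 = 139 kg.
Δv = v_e · ln(m₀/m_f) = 2273.6 × ln(2.129) = 2273.6 × 0.7559 ≈ 1718.6 m/s.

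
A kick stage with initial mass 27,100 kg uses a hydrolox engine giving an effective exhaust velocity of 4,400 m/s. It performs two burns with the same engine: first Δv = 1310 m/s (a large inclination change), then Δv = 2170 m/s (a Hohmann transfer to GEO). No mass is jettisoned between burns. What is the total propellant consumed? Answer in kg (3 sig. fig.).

After the first burn: m = 27100 × exp(−1310/4400.0) = 27100 × 0.74250 = 20,121.8 kg.
After the second burn: m = 20,121.8 × exp(−2170/4400.0) = 20,121.8 × 0.61068 = 12,288 kg.
Total propellant = m₀ − m_final = 27100 − 12,288 = 14,812 kg.

total propellant consumed ≈ 14800 kg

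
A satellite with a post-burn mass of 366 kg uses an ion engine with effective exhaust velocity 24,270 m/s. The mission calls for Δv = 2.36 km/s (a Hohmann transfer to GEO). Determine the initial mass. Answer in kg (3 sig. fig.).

initial mass ≈ 403 kg

Using Δv = v_e ln(m₀/m_f): m₀/m_f = exp(Δv / v_e) = exp(2360 / 24270.0) = exp(0.0972) = 1.1021.
m₀ = m_f × 1.1021 = 366 × 1.1021 = 403.369 kg.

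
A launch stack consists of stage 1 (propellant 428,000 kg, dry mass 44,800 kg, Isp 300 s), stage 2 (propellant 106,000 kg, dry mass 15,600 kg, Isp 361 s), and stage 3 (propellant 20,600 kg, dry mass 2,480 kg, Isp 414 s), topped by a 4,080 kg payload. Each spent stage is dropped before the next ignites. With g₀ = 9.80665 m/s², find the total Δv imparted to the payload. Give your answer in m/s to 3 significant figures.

Δv ≈ 13600 m/s

Ignition mass of stage 1 = 428,000+44,800 + 106,000+15,600 + 20,600+2,480 + 4,080 = 621,560 kg.
Stage 1: m₀ = 621,560 kg, m_f = 621,560 − 428,000 = 193,560 kg; Δv = 300×9.80665×ln(3.211) = 2942.0×1.1666 ≈ 3432 m/s.
Stage 2: m₀ = 148,760 kg, m_f = 148,760 − 106,000 = 42,760 kg; Δv = 361×9.80665×ln(3.479) = 3540.2×1.2467 ≈ 4414 m/s.
Stage 3: m₀ = 27,160 kg, m_f = 27,160 − 20,600 = 6,560 kg; Δv = 414×9.80665×ln(4.14) = 4060.0×1.4208 ≈ 5768 m/s.
Total Δv = 3432 + 4414 + 5768 = 13614 m/s.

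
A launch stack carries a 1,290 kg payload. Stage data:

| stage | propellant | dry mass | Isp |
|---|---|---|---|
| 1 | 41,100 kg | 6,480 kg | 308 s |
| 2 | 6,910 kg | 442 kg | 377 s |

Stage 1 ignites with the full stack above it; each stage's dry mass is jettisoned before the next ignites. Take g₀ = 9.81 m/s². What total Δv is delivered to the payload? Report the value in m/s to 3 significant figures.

Ignition mass of stage 1 = 41,100+6,480 + 6,910+442 + 1,290 = 56,222 kg.
Stage 1: m₀ = 56,222 kg, m_f = 56,222 − 41,100 = 15,122 kg; Δv = 308×9.81×ln(3.718) = 3021.5×1.3132 ≈ 3968 m/s.
Stage 2: m₀ = 8,642 kg, m_f = 8,642 − 6,910 = 1,732 kg; Δv = 377×9.81×ln(4.99) = 3698.4×1.6074 ≈ 5945 m/s.
Total Δv = 3968 + 5945 = 9913 m/s.

Δv ≈ 9910 m/s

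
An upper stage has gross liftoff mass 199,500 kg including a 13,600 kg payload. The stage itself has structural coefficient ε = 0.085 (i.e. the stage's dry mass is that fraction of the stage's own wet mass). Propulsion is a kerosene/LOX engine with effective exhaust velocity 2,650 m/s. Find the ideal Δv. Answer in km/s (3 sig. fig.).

Δv ≈ 5.07 km/s

Stage wet mass = m₀ − payload = 199,500 − 13,600 = 185,900 kg.
Stage dry mass = ε × stage wet mass = 0.085 × 185,900 = 15,801.5 kg.
Burnout mass m_f = stage dry + payload = 15,801.5 + 13,600 = 29,401.5 kg.
By the Tsiolkovsky rocket equation, Δv = v_e · ln(199,500/29,401.5) = 2650.0 × ln(6.785) = 2650.0 × 1.9148 ≈ 5074 m/s.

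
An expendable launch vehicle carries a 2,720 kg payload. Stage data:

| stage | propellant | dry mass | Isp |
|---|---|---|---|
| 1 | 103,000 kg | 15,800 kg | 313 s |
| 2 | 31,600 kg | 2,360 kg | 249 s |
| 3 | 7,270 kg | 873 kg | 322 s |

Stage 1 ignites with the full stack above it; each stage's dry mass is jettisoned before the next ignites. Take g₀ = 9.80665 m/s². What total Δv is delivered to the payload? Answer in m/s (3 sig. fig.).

Δv ≈ 9520 m/s

Ignition mass of stage 1 = 103,000+15,800 + 31,600+2,360 + 7,270+873 + 2,720 = 163,623 kg.
Stage 1: m₀ = 163,623 kg, m_f = 163,623 − 103,000 = 60,623 kg; Δv = 313×9.80665×ln(2.699) = 3069.5×0.9929 ≈ 3048 m/s.
Stage 2: m₀ = 44,823 kg, m_f = 44,823 − 31,600 = 13,223 kg; Δv = 249×9.80665×ln(3.39) = 2441.9×1.2208 ≈ 2981 m/s.
Stage 3: m₀ = 10,863 kg, m_f = 10,863 − 7,270 = 3,593 kg; Δv = 322×9.80665×ln(3.023) = 3157.7×1.1064 ≈ 3494 m/s.
Total Δv = 3048 + 2981 + 3494 = 9523 m/s.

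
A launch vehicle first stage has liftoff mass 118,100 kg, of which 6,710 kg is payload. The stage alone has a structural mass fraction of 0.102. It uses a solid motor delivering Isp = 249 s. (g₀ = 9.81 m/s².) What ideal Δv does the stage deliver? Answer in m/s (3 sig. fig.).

Δv ≈ 4590 m/s

Stage wet mass = m₀ − payload = 118,100 − 6,710 = 111,390 kg.
Stage dry mass = ε × stage wet mass = 0.102 × 111,390 = 11,361.8 kg.
Burnout mass m_f = stage dry + payload = 11,361.8 + 6,710 = 18,071.8 kg.
v_e = Isp · g₀ = 249 × 9.81 = 2442.7 m/s.
Using Δv = v_e ln(m₀/m_f): Δv = v_e · ln(118,100/18,071.8) = 2442.7 × ln(6.535) = 2442.7 × 1.8772 ≈ 4585 m/s.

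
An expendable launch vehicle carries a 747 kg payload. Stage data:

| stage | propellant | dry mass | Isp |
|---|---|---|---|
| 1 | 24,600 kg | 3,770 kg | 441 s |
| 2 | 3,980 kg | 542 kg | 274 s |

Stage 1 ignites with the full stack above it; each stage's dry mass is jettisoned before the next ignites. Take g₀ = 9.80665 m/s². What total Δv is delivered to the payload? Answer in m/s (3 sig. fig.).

Ignition mass of stage 1 = 24,600+3,770 + 3,980+542 + 747 = 33,639 kg.
Stage 1: m₀ = 33,639 kg, m_f = 33,639 − 24,600 = 9,039 kg; Δv = 441×9.80665×ln(3.722) = 4324.7×1.3141 ≈ 5683 m/s.
Stage 2: m₀ = 5,269 kg, m_f = 5,269 − 3,980 = 1,289 kg; Δv = 274×9.80665×ln(4.088) = 2687.0×1.4080 ≈ 3783 m/s.
Total Δv = 5683 + 3783 = 9466 m/s.

Δv ≈ 9470 m/s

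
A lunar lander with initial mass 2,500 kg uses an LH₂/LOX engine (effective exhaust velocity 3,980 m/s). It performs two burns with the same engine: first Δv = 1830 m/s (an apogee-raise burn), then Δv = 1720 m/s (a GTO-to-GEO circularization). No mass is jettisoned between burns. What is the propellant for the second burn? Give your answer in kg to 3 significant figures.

propellant for the second burn ≈ 554 kg

After the first burn: m = 2500 × exp(−1830/3980.0) = 2500 × 0.63141 = 1,578.53 kg.
After the second burn: m = 1,578.53 × exp(−1720/3980.0) = 1,578.53 × 0.64910 = 1,024.62 kg.
Second-burn propellant = 1,578.53 − 1,024.62 = 553.91 kg.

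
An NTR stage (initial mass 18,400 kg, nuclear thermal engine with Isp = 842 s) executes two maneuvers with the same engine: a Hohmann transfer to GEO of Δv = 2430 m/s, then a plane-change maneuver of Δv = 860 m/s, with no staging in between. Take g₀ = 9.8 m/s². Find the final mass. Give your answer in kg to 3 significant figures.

v_e = Isp · g₀ = 842 × 9.8 = 8251.6 m/s.
After the first burn: m = 18400 × exp(−2430/8251.6) = 18400 × 0.74491 = 13,706.3 kg.
After the second burn: m = 13,706.3 × exp(−860/8251.6) = 13,706.3 × 0.90103 = 12,349.8 kg.

final mass ≈ 12300 kg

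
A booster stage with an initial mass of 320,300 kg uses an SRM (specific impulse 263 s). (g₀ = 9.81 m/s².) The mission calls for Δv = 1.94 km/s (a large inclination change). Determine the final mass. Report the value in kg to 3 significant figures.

v_e = Isp · g₀ = 263 × 9.81 = 2580.0 m/s.
From the ideal rocket equation, m₀/m_f = exp(Δv / v_e) = exp(1940 / 2580.0) = exp(0.7519) = 2.1211.
m_f = m₀ / 2.1211 = 320,300 / 2.1211 = 151,007 kg.

final mass ≈ 151000 kg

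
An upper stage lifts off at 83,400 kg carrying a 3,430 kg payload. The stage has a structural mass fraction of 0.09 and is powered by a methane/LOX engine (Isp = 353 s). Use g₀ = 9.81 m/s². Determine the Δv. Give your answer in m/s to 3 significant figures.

Δv ≈ 7130 m/s

Stage wet mass = m₀ − payload = 83,400 − 3,430 = 79,970 kg.
Stage dry mass = ε × stage wet mass = 0.09 × 79,970 = 7,197.3 kg.
Burnout mass m_f = stage dry + payload = 7,197.3 + 3,430 = 10,627.3 kg.
v_e = Isp · g₀ = 353 × 9.81 = 3462.9 m/s.
Δv = v_e · ln(83,400/10,627.3) = 3462.9 × ln(7.848) = 3462.9 × 2.0602 ≈ 7134 m/s.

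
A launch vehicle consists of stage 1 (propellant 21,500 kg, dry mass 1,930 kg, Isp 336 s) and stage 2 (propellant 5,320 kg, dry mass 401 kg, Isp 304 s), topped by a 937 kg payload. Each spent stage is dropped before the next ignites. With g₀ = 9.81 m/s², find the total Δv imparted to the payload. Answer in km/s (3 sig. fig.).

Ignition mass of stage 1 = 21,500+1,930 + 5,320+401 + 937 = 30,088 kg.
Stage 1: m₀ = 30,088 kg, m_f = 30,088 − 21,500 = 8,588 kg; Δv = 336×9.81×ln(3.503) = 3296.2×1.2538 ≈ 4133 m/s.
Stage 2: m₀ = 6,658 kg, m_f = 6,658 − 5,320 = 1,338 kg; Δv = 304×9.81×ln(4.976) = 2982.2×1.6046 ≈ 4785 m/s.
Total Δv = 4133 + 4785 = 8918 m/s.

Δv ≈ 8.92 km/s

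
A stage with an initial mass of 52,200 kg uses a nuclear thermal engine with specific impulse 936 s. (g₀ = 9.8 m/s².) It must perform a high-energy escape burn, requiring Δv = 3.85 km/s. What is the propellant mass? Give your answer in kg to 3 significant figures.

v_e = Isp · g₀ = 936 × 9.8 = 9172.8 m/s.
m₀/m_f = exp(Δv / v_e) = exp(3850 / 9172.8) = exp(0.4197) = 1.5215.
m_f = 52,200 / 1.5215 = 34,308.2 kg, so propellant = m₀ − m_f = 52,200 − 34,308.2 = 17,891.8 kg.

propellant mass ≈ 17900 kg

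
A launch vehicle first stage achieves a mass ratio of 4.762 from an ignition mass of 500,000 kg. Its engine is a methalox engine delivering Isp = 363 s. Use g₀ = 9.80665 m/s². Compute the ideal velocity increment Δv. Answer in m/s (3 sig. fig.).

v_e = Isp · g₀ = 363 × 9.80665 = 3559.8 m/s.
Δv = v_e · ln(4.762) = 3559.8 × 1.5607 ≈ 5555.7 m/s.

Δv ≈ 5560 m/s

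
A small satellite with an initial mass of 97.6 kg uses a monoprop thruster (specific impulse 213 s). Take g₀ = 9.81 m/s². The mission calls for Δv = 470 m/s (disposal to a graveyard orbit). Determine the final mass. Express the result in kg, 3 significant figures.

v_e = Isp · g₀ = 213 × 9.81 = 2089.5 m/s.
m₀/m_f = exp(Δv / v_e) = exp(470 / 2089.5) = exp(0.2249) = 1.2522.
m_f = m₀ / 1.2522 = 97.6 / 1.2522 = 77.9428 kg.

final mass ≈ 77.9 kg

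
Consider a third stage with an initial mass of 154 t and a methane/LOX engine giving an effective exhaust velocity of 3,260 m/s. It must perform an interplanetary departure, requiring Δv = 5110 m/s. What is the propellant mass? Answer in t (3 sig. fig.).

By the Tsiolkovsky rocket equation, m₀/m_f = exp(Δv / v_e) = exp(5110 / 3260.0) = exp(1.5675) = 4.7946.
m_f = 154 / 4.7946 = 32.1195 t, so propellant = m₀ − m_f = 154 − 32.1195 = 121.8805 t.

propellant mass ≈ 122 t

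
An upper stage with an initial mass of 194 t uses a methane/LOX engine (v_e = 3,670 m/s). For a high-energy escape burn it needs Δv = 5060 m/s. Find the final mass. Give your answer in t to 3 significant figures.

final mass ≈ 48.9 t

From the ideal rocket equation, m₀/m_f = exp(Δv / v_e) = exp(5060 / 3670.0) = exp(1.3787) = 3.9699.
m_f = m₀ / 3.9699 = 194 / 3.9699 = 48.8677 t.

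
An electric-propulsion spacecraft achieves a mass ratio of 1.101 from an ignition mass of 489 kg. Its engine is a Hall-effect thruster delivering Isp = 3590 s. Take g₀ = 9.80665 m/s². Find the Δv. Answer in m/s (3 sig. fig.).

v_e = Isp · g₀ = 3590 × 9.80665 = 35205.9 m/s.
Δv = v_e · ln(1.101) = 35205.9 × 0.0962 ≈ 3387.5 m/s.

Δv ≈ 3390 m/s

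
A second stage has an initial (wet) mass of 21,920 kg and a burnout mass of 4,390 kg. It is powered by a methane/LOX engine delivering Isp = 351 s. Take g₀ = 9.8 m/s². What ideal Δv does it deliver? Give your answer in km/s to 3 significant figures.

v_e = Isp · g₀ = 351 × 9.8 = 3439.8 m/s.
Δv = v_e · ln(m₀/m_f) = 3439.8 × ln(4.993) = 3439.8 × 1.6081 ≈ 5531.4 m/s.

Δv ≈ 5.53 km/s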